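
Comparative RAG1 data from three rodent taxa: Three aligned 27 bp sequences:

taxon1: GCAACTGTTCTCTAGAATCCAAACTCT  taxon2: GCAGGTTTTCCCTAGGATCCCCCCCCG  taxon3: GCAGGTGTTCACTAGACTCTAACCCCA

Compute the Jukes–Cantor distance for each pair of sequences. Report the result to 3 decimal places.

taxon1–taxon2: 10/27 sites differ → p ≈ 0.37037, d = −0.75 ln(1 − 0.493827) = 0.510658 ≈ 0.511.
taxon1–taxon3: 8/27 sites differ → p ≈ 0.296296, d = −0.75 ln(1 − 0.395061) = 0.376971 ≈ 0.377.
taxon2–taxon3: 8/27 sites differ → p ≈ 0.296296, d = −0.75 ln(1 − 0.395061) = 0.376971 ≈ 0.377.

d(taxon1,taxon2) = 0.511, d(taxon1,taxon3) = 0.377, d(taxon2,taxon3) = 0.377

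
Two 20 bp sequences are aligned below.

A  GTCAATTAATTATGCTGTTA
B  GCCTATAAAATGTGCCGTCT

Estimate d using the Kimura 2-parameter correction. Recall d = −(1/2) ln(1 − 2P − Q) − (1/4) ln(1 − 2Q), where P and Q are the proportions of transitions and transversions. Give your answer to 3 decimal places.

Of 20 sites, 4 differences are transitions and 4 are transversions, so P = 4/20 = 0.2 and Q = 4/20 = 0.2.
Under the Kimura two-parameter model, d = −½ ln(1 − 2P − Q) − ¼ ln(1 − 2Q).
1 − 2P − Q = 0.4, giving −½ ln(0.4) = 0.458145.
1 − 2Q = 0.6, giving −¼ ln(0.6) = 0.127706.
d = 0.458145 + 0.127706 = 0.585851.

0.586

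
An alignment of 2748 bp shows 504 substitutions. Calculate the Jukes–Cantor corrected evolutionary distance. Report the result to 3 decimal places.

p = 504/2748 ≈ 0.183406.
d = −(3/4) ln(1 − 4p/3) = −0.75 ln(1 − 0.244541) = −0.75 ln(0.755459)
  = −0.75 × (-0.280430) = 0.210323 substitutions/site.

0.210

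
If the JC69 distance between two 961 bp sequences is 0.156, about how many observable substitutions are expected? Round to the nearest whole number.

135

Invert JC69: p = (3/4)(1 − e^(−4d/3)) = 0.75 × (1 − e^(-0.208)) = 0.75 × (1 − 0.812207) = 0.140845.
Expected differing sites = pL ≈ 0.140845 × 961 = 135.352045 ≈ 135.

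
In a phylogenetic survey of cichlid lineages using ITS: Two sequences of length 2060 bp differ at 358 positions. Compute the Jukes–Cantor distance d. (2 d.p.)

p = 358/2060 ≈ 0.173786.
d = −(3/4) ln(1 − 4p/3) = −0.75 ln(1 − 0.231715) = −0.75 ln(0.768285)
  = −0.75 × (-0.263595) = 0.197696 substitutions/site.

0.20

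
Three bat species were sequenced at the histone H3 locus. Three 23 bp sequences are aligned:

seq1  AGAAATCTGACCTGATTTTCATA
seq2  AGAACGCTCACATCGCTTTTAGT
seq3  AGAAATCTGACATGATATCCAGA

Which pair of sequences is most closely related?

seq1–seq2: 10/23 differ, p = 0.435, d = 0.650.
seq1–seq3: 4/23 differ, p = 0.174, d = 0.198.
seq2–seq3: 10/23 differ, p = 0.435, d = 0.650.
The smallest distance is between seq1 and seq3.

seq1 and seq3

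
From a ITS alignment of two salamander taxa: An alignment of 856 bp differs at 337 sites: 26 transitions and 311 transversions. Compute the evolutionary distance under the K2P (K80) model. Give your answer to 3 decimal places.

P = 26/856 ≈ 0.030374 and Q = 311/856 ≈ 0.363318.
Under the Kimura two-parameter model, d = −½ ln(1 − 2P − Q) − ¼ ln(1 − 2Q).
1 − 2P − Q = 0.575934, giving −½ ln(0.575934) = 0.275881.
1 − 2Q = 0.273364, giving −¼ ln(0.273364) = 0.324238.
d = 0.275881 + 0.324238 = 0.600119.

0.600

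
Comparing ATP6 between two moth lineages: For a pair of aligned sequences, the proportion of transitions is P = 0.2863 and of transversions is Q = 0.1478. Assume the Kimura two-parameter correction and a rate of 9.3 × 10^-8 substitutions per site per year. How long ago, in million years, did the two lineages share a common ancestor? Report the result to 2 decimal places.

3.90

Under the Kimura two-parameter model, d = −½ ln(1 − 2P − Q) − ¼ ln(1 − 2Q).
1 − 2P − Q = 0.2796, giving −½ ln(0.2796) = 0.637198.
1 − 2Q = 0.7044, giving −¼ ln(0.7044) = 0.087602.
d = 0.637198 + 0.087602 = 0.724800.
Under a molecular clock d = 2μt, so t = d/(2μ) = 0.724800 / (2 × 9.3 × 10^-8) = 3.90 million years.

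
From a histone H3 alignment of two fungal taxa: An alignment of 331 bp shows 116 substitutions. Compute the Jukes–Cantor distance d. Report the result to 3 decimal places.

0.472

p = 116/331 ≈ 0.350453.
d = −(3/4) ln(1 − 4p/3) = −0.75 ln(1 − 0.467271) = −0.75 ln(0.532729)
  = −0.75 × (-0.629742) = 0.472307 substitutions/site.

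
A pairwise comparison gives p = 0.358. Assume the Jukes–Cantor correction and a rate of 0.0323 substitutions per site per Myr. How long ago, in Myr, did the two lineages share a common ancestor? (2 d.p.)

d = −(3/4) ln(1 − 4p/3) = −0.75 ln(1 − 0.477333) = −0.75 ln(0.522667)
  = −0.75 × (-0.648811) = 0.486608 substitutions/site.
Under a molecular clock d = 2μt, so t = d/(2μ) = 0.486608 / (2 × 0.0323) = 7.53 Myr.

7.53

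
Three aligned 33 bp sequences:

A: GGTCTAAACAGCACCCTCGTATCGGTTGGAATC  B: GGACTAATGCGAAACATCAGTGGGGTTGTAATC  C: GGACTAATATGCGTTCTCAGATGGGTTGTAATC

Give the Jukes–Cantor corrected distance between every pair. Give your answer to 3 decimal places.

d(A,B) = 0.559, d(A,C) = 0.441, d(B,C) = 0.339

A–B: 13/33 sites differ → p ≈ 0.393939, d = −0.75 ln(1 − 0.525252) = 0.558728 ≈ 0.559.
A–C: 11/33 sites differ → p ≈ 0.333333, d = −0.75 ln(1 − 0.444444) = 0.440839 ≈ 0.441.
B–C: 9/33 sites differ → p ≈ 0.272727, d = −0.75 ln(1 − 0.363636) = 0.338988 ≈ 0.339.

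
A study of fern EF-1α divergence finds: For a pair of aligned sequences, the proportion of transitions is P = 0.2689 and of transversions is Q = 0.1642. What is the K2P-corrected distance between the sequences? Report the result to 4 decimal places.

Under the Kimura two-parameter model, d = −½ ln(1 − 2P − Q) − ¼ ln(1 − 2Q).
1 − 2P − Q = 0.298, giving −½ ln(0.298) = 0.605331.
1 − 2Q = 0.6716, giving −¼ ln(0.6716) = 0.099523.
d = 0.605331 + 0.099523 = 0.704854.

0.7049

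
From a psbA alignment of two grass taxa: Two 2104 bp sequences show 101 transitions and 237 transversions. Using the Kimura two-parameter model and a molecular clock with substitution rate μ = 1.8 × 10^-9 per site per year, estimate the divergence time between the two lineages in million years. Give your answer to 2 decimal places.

50.23

P = 101/2104 ≈ 0.048004 and Q = 237/2104 ≈ 0.112643.
Under the Kimura two-parameter model, d = −½ ln(1 − 2P − Q) − ¼ ln(1 − 2Q).
1 − 2P − Q = 0.791349, giving −½ ln(0.791349) = 0.117008.
1 − 2Q = 0.774714, giving −¼ ln(0.774714) = 0.063815.
d = 0.117008 + 0.063815 = 0.180823.
Under a molecular clock d = 2μt, so t = d/(2μ) = 0.180823 / (2 × 1.8 × 10^-9) = 50.23 million years.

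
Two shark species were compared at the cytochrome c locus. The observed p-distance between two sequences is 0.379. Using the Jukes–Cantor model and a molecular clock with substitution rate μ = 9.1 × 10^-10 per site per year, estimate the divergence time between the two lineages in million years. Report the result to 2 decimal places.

290.06

d = −(3/4) ln(1 − 4p/3) = −0.75 ln(1 − 0.505333) = −0.75 ln(0.494667)
  = −0.75 × (-0.703870) = 0.527903 substitutions/site.
Under a molecular clock d = 2μt, so t = d/(2μ) = 0.527903 / (2 × 9.1 × 10^-10) = 290.06 million years.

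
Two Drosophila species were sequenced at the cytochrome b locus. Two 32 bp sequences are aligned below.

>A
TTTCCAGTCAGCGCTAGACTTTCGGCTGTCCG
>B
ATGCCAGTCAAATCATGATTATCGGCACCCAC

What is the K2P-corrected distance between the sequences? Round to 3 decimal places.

0.670

Of 32 sites, 3 differences are transitions and 11 are transversions, so P = 3/32 = 0.09375 and Q = 11/32 = 0.34375.
Under the Kimura two-parameter model, d = −½ ln(1 − 2P − Q) − ¼ ln(1 − 2Q).
1 − 2P − Q = 0.46875, giving −½ ln(0.46875) = 0.378843.
1 − 2Q = 0.3125, giving −¼ ln(0.3125) = 0.290788.
d = 0.378843 + 0.290788 = 0.669631.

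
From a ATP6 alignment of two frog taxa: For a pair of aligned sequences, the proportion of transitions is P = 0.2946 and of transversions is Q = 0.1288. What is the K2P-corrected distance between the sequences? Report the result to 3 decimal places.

0.707

Under the Kimura two-parameter model, d = −½ ln(1 − 2P − Q) − ¼ ln(1 − 2Q).
1 − 2P − Q = 0.282, giving −½ ln(0.282) = 0.632924.
1 − 2Q = 0.7424, giving −¼ ln(0.7424) = 0.074467.
d = 0.632924 + 0.074467 = 0.707391.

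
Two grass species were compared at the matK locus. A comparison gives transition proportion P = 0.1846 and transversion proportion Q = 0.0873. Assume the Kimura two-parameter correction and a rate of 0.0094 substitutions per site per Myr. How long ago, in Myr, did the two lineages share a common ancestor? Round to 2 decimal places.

18.77

Under the Kimura two-parameter model, d = −½ ln(1 − 2P − Q) − ¼ ln(1 − 2Q).
1 − 2P − Q = 0.5435, giving −½ ln(0.5435) = 0.304863.
1 − 2Q = 0.8254, giving −¼ ln(0.8254) = 0.047972.
d = 0.304863 + 0.047972 = 0.352835.
Under a molecular clock d = 2μt, so t = d/(2μ) = 0.352835 / (2 × 0.0094) = 18.77 Myr.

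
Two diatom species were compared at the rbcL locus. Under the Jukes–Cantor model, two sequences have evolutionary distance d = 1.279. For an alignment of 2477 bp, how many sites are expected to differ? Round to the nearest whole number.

1520

Invert JC69: p = (3/4)(1 − e^(−4d/3)) = 0.75 × (1 − e^(-1.705333)) = 0.75 × (1 − 0.181712) = 0.613716.
Expected differing sites = pL ≈ 0.613716 × 2477 = 1520.174532 ≈ 1520.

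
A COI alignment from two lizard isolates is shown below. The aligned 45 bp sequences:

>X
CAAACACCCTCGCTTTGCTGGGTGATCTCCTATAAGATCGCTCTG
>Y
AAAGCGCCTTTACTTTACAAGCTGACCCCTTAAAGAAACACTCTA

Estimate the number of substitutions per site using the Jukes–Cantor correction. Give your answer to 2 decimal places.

The sequences differ at 19 of 45 sites, so p = 19/45 ≈ 0.422222.
d = −(3/4) ln(1 − 4p/3) = −0.75 ln(1 − 0.562963) = −0.75 ln(0.437037)
  = −0.75 × (-0.827737) = 0.620803 substitutions/site.

0.62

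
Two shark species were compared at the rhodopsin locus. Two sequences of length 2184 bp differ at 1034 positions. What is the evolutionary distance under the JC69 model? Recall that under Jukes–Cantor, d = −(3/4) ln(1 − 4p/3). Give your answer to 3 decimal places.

0.748

p = 1034/2184 ≈ 0.473443.
d = −(3/4) ln(1 − 4p/3) = −0.75 ln(1 − 0.631257) = −0.75 ln(0.368743)
  = −0.75 × (-0.997655) = 0.748241 substitutions/site.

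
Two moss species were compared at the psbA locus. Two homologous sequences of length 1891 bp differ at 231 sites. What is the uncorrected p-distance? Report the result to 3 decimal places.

0.122

p = 231/1891 = 0.122157… ≈ 0.122 (to 3 d.p.).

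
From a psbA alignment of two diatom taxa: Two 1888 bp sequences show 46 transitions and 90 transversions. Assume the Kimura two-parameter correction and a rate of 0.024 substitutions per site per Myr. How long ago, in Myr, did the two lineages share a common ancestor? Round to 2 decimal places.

1.58

P = 46/1888 ≈ 0.024364 and Q = 90/1888 ≈ 0.047669.
Under the Kimura two-parameter model, d = −½ ln(1 − 2P − Q) − ¼ ln(1 − 2Q).
1 − 2P − Q = 0.903603, giving −½ ln(0.903603) = 0.050683.
1 − 2Q = 0.904662, giving −¼ ln(0.904662) = 0.025048.
d = 0.050683 + 0.025048 = 0.075731.
Under a molecular clock d = 2μt, so t = d/(2μ) = 0.075731 / (2 × 0.024) = 1.58 Myr.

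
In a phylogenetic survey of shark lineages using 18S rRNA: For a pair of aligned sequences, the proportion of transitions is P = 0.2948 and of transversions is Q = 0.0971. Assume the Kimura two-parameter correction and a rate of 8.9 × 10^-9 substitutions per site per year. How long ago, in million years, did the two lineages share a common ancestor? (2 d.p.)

Under the Kimura two-parameter model, d = −½ ln(1 − 2P − Q) − ¼ ln(1 − 2Q).
1 − 2P − Q = 0.3133, giving −½ ln(0.3133) = 0.580297.
1 − 2Q = 0.8058, giving −¼ ln(0.8058) = 0.053980.
d = 0.580297 + 0.053980 = 0.634277.
Under a molecular clock d = 2μt, so t = d/(2μ) = 0.634277 / (2 × 8.9 × 10^-9) = 35.63 million years.

35.63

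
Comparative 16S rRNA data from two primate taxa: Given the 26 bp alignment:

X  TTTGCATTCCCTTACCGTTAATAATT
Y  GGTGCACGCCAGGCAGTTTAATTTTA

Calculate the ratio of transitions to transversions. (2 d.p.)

Transitions are A↔G and C↔T; transversions are all other mismatches.
Transitions: 1. Transversions: 13.
R = 1/13 = 0.076923… ≈ 0.08 (to 2 d.p.).

0.08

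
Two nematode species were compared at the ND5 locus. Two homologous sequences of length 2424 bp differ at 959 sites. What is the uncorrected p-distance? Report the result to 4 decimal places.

p = 959/2424 = 0.395627… ≈ 0.3956 (to 4 d.p.).

0.3956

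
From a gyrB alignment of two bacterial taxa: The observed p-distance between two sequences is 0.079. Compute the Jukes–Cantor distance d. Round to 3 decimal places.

0.083

d = −(3/4) ln(1 − 4p/3) = −0.75 ln(1 − 0.105333) = −0.75 ln(0.894667)
  = −0.75 × (-0.111304) = 0.083478 substitutions/site.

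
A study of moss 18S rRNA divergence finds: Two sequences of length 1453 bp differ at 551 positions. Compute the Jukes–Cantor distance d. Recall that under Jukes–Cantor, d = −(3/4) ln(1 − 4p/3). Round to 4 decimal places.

0.5283

p = 551/1453 ≈ 0.379215.
d = −(3/4) ln(1 − 4p/3) = −0.75 ln(1 − 0.50562) = −0.75 ln(0.49438)
  = −0.75 × (-0.704451) = 0.528338 substitutions/site.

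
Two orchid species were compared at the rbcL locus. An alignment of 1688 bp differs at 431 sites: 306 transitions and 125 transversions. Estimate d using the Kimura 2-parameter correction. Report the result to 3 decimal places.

0.327

P = 306/1688 ≈ 0.18128 and Q = 125/1688 ≈ 0.074052.
Under the Kimura two-parameter model, d = −½ ln(1 − 2P − Q) − ¼ ln(1 − 2Q).
1 − 2P − Q = 0.563388, giving −½ ln(0.563388) = 0.286893.
1 − 2Q = 0.851896, giving −¼ ln(0.851896) = 0.040073.
d = 0.286893 + 0.040073 = 0.326966.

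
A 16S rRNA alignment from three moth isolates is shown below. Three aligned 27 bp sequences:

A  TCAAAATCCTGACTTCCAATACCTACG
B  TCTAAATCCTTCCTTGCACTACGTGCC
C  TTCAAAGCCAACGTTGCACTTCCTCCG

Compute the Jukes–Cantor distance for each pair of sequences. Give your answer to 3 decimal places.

d(A,B) = 0.377, d(A,C) = 0.588, d(B,C) = 0.511

A–B: 8/27 sites differ → p ≈ 0.296296, d = −0.75 ln(1 − 0.395061) = 0.376971 ≈ 0.377.
A–C: 11/27 sites differ → p ≈ 0.407407, d = −0.75 ln(1 − 0.543209) = 0.587647 ≈ 0.588.
B–C: 10/27 sites differ → p ≈ 0.37037, d = −0.75 ln(1 − 0.493827) = 0.510658 ≈ 0.511.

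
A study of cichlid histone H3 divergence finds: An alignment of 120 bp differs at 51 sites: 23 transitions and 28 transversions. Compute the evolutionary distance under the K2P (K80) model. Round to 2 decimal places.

0.64

P = 23/120 ≈ 0.191667 and Q = 28/120 ≈ 0.233333.
Under the Kimura two-parameter model, d = −½ ln(1 − 2P − Q) − ¼ ln(1 − 2Q).
1 − 2P − Q = 0.383333, giving −½ ln(0.383333) = 0.479426.
1 − 2Q = 0.533334, giving −¼ ln(0.533334) = 0.157152.
d = 0.479426 + 0.157152 = 0.636578.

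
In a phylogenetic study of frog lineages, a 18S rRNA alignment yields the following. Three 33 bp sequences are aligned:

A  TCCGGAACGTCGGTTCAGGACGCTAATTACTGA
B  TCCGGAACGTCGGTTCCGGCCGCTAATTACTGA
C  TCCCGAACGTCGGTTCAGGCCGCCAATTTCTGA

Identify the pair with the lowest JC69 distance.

A–B: 2/33 differ, p = 0.061, d = 0.063.
A–C: 4/33 differ, p = 0.121, d = 0.132.
B–C: 4/33 differ, p = 0.121, d = 0.132.
The smallest distance is between A and B.

A and B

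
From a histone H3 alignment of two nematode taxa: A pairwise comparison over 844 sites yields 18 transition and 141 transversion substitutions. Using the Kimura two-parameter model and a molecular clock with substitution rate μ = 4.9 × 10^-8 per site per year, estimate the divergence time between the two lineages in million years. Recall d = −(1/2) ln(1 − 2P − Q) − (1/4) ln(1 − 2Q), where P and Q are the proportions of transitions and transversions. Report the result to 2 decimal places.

2.24

P = 18/844 ≈ 0.021327 and Q = 141/844 ≈ 0.167062.
Under the Kimura two-parameter model, d = −½ ln(1 − 2P − Q) − ¼ ln(1 − 2Q).
1 − 2P − Q = 0.790284, giving −½ ln(0.790284) = 0.117681.
1 − 2Q = 0.665876, giving −¼ ln(0.665876) = 0.101663.
d = 0.117681 + 0.101663 = 0.219344.
Under a molecular clock d = 2μt, so t = d/(2μ) = 0.219344 / (2 × 4.9 × 10^-8) = 2.24 million years.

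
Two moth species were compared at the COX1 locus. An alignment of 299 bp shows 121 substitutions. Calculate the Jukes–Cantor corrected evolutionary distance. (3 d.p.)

p = 121/299 ≈ 0.404682.
d = −(3/4) ln(1 − 4p/3) = −0.75 ln(1 − 0.539576) = −0.75 ln(0.460424)
  = −0.75 × (-0.775607) = 0.581705 substitutions/site.

0.582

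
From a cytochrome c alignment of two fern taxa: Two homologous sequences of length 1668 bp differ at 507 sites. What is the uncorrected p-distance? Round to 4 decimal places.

p = 507/1668 = 0.303956… ≈ 0.3040 (to 4 d.p.).

0.3040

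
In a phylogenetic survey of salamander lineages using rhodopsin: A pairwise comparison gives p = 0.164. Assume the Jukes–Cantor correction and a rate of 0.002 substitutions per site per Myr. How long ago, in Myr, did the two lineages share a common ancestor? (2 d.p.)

46.27

d = −(3/4) ln(1 − 4p/3) = −0.75 ln(1 − 0.218667) = −0.75 ln(0.781333)
  = −0.75 × (-0.246754) = 0.185066 substitutions/site.
Under a molecular clock d = 2μt, so t = d/(2μ) = 0.185066 / (2 × 0.002) = 46.27 Myr.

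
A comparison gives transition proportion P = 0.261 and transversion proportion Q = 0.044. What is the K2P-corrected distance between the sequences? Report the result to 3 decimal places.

Under the Kimura two-parameter model, d = −½ ln(1 − 2P − Q) − ¼ ln(1 − 2Q).
1 − 2P − Q = 0.434, giving −½ ln(0.434) = 0.417355.
1 − 2Q = 0.912, giving −¼ ln(0.912) = 0.023029.
d = 0.417355 + 0.023029 = 0.440384.

0.440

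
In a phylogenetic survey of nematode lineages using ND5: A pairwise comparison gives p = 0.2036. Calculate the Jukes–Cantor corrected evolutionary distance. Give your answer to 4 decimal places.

0.2375

d = −(3/4) ln(1 − 4p/3) = −0.75 ln(1 − 0.271467) = −0.75 ln(0.728533)
  = −0.75 × (-0.316722) = 0.237542 substitutions/site.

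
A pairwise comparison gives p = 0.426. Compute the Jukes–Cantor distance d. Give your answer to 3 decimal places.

0.629

d = −(3/4) ln(1 − 4p/3) = −0.75 ln(1 − 0.568) = −0.75 ln(0.432)
  = −0.75 × (-0.839330) = 0.629498 substitutions/site.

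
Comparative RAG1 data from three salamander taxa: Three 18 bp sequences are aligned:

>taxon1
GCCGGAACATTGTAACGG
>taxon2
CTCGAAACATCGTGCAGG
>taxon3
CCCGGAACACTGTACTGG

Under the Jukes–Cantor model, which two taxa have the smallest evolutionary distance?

taxon1–taxon2: 7/18 differ, p = 0.389, d = 0.548.
taxon1–taxon3: 4/18 differ, p = 0.222, d = 0.264.
taxon2–taxon3: 6/18 differ, p = 0.333, d = 0.441.
The smallest distance is between taxon1 and taxon3.

taxon1 and taxon3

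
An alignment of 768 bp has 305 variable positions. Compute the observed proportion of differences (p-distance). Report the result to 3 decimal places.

0.397

p = 305/768 = 0.397135… ≈ 0.397 (to 3 d.p.).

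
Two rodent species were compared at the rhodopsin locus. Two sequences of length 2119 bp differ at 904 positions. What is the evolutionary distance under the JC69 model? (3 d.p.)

0.631

p = 904/2119 ≈ 0.426616.
d = −(3/4) ln(1 − 4p/3) = −0.75 ln(1 − 0.568821) = −0.75 ln(0.431179)
  = −0.75 × (-0.841232) = 0.630924 substitutions/site.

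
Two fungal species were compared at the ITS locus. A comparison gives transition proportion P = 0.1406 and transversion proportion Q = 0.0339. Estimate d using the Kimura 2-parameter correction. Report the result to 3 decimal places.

Under the Kimura two-parameter model, d = −½ ln(1 − 2P − Q) − ¼ ln(1 − 2Q).
1 − 2P − Q = 0.6849, giving −½ ln(0.6849) = 0.189241.
1 − 2Q = 0.9322, giving −¼ ln(0.9322) = 0.017552.
d = 0.189241 + 0.017552 = 0.206793.

0.207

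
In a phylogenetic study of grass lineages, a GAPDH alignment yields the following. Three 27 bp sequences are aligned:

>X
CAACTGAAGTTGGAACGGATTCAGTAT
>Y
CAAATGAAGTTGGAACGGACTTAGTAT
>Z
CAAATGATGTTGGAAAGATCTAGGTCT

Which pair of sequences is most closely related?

X–Y: 3/27 differ, p = 0.111, d = 0.120.
X–Z: 9/27 differ, p = 0.333, d = 0.441.
Y–Z: 7/27 differ, p = 0.259, d = 0.318.
The smallest distance is between X and Y.

X and Y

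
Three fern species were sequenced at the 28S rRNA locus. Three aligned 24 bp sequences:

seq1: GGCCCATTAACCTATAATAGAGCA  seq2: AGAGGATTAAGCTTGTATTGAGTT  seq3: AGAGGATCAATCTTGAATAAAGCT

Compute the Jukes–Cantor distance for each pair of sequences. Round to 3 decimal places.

seq1–seq2: 11/24 sites differ → p ≈ 0.458333, d = −0.75 ln(1 − 0.611111) = 0.708346 ≈ 0.708.
seq1–seq3: 10/24 sites differ → p ≈ 0.416667, d = −0.75 ln(1 − 0.555556) = 0.608198 ≈ 0.608.
seq2–seq3: 6/24 sites differ → p = 0.25, d = −0.75 ln(1 − 0.333333) = 0.304098 ≈ 0.304.

d(seq1,seq2) = 0.708, d(seq1,seq3) = 0.608, d(seq2,seq3) = 0.304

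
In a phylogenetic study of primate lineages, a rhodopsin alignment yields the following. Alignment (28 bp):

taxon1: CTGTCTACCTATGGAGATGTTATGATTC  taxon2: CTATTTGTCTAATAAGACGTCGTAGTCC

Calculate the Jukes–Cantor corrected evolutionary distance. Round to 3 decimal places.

The sequences differ at 13 of 28 sites, so p = 13/28 ≈ 0.464286.
d = −(3/4) ln(1 − 4p/3) = −0.75 ln(1 − 0.619048) = −0.75 ln(0.380952)
  = −0.75 × (-0.965082) = 0.723812 substitutions/site.

0.724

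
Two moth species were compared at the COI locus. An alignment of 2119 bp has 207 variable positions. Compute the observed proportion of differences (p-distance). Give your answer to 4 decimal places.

p = 207/2119 = 0.097687… ≈ 0.0977 (to 4 d.p.).

0.0977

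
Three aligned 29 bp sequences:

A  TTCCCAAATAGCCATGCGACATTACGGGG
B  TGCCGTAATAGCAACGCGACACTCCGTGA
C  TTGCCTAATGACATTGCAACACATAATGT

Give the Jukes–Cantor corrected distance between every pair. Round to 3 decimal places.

d(A,B) = 0.401, d(A,C) = 0.774, d(B,C) = 0.683

A–B: 9/29 sites differ → p ≈ 0.310345, d = −0.75 ln(1 − 0.413793) = 0.400562 ≈ 0.401.
A–C: 14/29 sites differ → p ≈ 0.482759, d = −0.75 ln(1 − 0.643679) = 0.773942 ≈ 0.774.
B–C: 13/29 sites differ → p ≈ 0.448276, d = −0.75 ln(1 − 0.597701) = 0.682920 ≈ 0.683.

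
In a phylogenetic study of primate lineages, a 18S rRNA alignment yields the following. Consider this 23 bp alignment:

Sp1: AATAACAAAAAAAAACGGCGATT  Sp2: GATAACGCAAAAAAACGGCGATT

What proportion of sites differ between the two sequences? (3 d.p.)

The sequences differ at 3 of 23 positions (sites 1, 7, 8).
p = 3/23 = 0.130434… ≈ 0.130 (to 3 d.p.).

0.130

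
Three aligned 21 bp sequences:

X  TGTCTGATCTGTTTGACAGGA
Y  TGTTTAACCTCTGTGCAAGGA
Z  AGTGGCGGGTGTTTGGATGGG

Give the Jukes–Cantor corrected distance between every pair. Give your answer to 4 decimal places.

X–Y: 7/21 sites differ → p ≈ 0.333333, d = −0.75 ln(1 − 0.444444) = 0.440839 ≈ 0.4408.
X–Z: 11/21 sites differ → p ≈ 0.52381, d = −0.75 ln(1 − 0.698413) = 0.899023 ≈ 0.8990.
Y–Z: 12/21 sites differ → p ≈ 0.571429, d = −0.75 ln(1 − 0.761905) = 1.076314 ≈ 1.0763.

d(X,Y) = 0.4408, d(X,Z) = 0.8990, d(Y,Z) = 1.0763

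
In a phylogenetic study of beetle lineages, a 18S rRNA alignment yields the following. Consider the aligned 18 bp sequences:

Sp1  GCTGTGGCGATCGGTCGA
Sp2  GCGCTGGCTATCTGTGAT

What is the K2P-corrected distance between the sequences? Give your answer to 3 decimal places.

0.569

Of 18 sites, 1 differences are transitions and 6 are transversions, so P = 1/18 ≈ 0.055556 and Q = 6/18 ≈ 0.333333.
Under the Kimura two-parameter model, d = −½ ln(1 − 2P − Q) − ¼ ln(1 − 2Q).
1 − 2P − Q = 0.555555, giving −½ ln(0.555555) = 0.293894.
1 − 2Q = 0.333334, giving −¼ ln(0.333334) = 0.274653.
d = 0.293894 + 0.274653 = 0.568547.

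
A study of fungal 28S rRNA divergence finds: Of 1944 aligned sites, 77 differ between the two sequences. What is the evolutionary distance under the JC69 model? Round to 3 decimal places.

p = 77/1944 ≈ 0.039609.
d = −(3/4) ln(1 − 4p/3) = −0.75 ln(1 − 0.052812) = −0.75 ln(0.947188)
  = −0.75 × (-0.054258) = 0.040694 substitutions/site.

0.041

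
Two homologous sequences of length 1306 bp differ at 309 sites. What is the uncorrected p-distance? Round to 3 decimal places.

p = 309/1306 = 0.236600… ≈ 0.237 (to 3 d.p.).

0.237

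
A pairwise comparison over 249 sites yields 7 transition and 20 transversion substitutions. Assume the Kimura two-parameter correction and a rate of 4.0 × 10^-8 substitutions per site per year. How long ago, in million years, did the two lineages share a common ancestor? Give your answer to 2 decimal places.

P = 7/249 ≈ 0.028112 and Q = 20/249 ≈ 0.080321.
Under the Kimura two-parameter model, d = −½ ln(1 − 2P − Q) − ¼ ln(1 − 2Q).
1 − 2P − Q = 0.863455, giving −½ ln(0.863455) = 0.073407.
1 − 2Q = 0.839358, giving −¼ ln(0.839358) = 0.043779.
d = 0.073407 + 0.043779 = 0.117186.
Under a molecular clock d = 2μt, so t = d/(2μ) = 0.117186 / (2 × 4.0 × 10^-8) = 1.46 million years.

1.46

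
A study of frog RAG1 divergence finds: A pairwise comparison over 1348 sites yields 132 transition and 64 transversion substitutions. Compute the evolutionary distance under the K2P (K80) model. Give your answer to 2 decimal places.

0.16

P = 132/1348 ≈ 0.097923 and Q = 64/1348 ≈ 0.047478.
Under the Kimura two-parameter model, d = −½ ln(1 − 2P − Q) − ¼ ln(1 − 2Q).
1 − 2P − Q = 0.756676, giving −½ ln(0.756676) = 0.139410.
1 − 2Q = 0.905044, giving −¼ ln(0.905044) = 0.024943.
d = 0.139410 + 0.024943 = 0.164353.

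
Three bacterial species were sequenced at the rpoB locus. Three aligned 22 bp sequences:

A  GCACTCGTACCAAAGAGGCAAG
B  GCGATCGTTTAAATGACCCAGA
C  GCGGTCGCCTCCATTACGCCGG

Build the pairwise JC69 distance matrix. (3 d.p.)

A–B: 10/22 sites differ → p ≈ 0.454545, d = −0.75 ln(1 − 0.60606) = 0.698667 ≈ 0.699.
A–C: 11/22 sites differ → p = 0.5, d = −0.75 ln(1 − 0.666667) = 0.823960 ≈ 0.824.
B–C: 9/22 sites differ → p ≈ 0.409091, d = −0.75 ln(1 − 0.545455) = 0.591344 ≈ 0.591.

d(A,B) = 0.699, d(A,C) = 0.824, d(B,C) = 0.591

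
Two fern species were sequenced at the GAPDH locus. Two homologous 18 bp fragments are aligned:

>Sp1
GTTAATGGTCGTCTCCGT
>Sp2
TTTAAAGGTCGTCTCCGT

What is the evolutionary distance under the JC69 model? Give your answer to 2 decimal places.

0.12

The sequences differ at 2 of 18 sites (1, 6), so p = 2/18 ≈ 0.111111.
d = −(3/4) ln(1 − 4p/3) = −0.75 ln(1 − 0.148148) = −0.75 ln(0.851852)
  = −0.75 × (-0.160342) = 0.120257 substitutions/site.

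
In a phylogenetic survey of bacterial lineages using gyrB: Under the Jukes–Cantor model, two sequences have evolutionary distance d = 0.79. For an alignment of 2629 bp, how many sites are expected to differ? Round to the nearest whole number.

1284

Invert JC69: p = (3/4)(1 − e^(−4d/3)) = 0.75 × (1 − e^(-1.053333)) = 0.75 × (1 − 0.348773) = 0.488420.
Expected differing sites = pL ≈ 0.488420 × 2629 = 1284.05618 ≈ 1284.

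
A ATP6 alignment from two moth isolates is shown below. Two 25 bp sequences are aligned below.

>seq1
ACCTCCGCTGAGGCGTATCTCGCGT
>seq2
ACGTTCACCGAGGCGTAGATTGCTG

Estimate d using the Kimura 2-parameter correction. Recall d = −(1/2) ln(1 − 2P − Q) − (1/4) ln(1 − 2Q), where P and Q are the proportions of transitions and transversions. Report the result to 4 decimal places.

0.4947

Of 25 sites, 4 differences are transitions and 5 are transversions, so P = 4/25 = 0.16 and Q = 5/25 = 0.2.
Under the Kimura two-parameter model, d = −½ ln(1 − 2P − Q) − ¼ ln(1 − 2Q).
1 − 2P − Q = 0.48, giving −½ ln(0.48) = 0.366985.
1 − 2Q = 0.6, giving −¼ ln(0.6) = 0.127706.
d = 0.366985 + 0.127706 = 0.494691.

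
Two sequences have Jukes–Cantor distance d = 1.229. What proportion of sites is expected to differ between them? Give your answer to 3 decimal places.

0.604

p = (3/4)(1 − e^(−4d/3)) = 0.75 × (1 − e^(-1.638667)) = 0.75 × (1 − 0.194239) = 0.604321.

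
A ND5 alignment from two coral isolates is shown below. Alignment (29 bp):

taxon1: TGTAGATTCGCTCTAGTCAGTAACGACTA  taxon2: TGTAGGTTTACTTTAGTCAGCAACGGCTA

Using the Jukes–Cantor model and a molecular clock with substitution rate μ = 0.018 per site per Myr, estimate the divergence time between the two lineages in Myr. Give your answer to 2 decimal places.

6.72

The sequences differ at 6 of 29 sites (6, 9, 10, 13, 21, 26), so p = 6/29 ≈ 0.206897.
d = −(3/4) ln(1 − 4p/3) = −0.75 ln(1 − 0.275863) = −0.75 ln(0.724137)
  = −0.75 × (-0.322775) = 0.242081 substitutions/site.
Under a molecular clock d = 2μt, so t = d/(2μ) = 0.242081 / (2 × 0.018) = 6.72 Myr.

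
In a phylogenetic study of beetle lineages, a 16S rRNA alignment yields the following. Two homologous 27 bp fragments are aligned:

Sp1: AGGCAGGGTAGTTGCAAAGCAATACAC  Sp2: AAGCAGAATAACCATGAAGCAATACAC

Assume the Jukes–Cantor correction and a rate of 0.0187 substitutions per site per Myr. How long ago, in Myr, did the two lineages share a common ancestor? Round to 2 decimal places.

The sequences differ at 9 of 27 sites (2, 7, 8, 11, 12, 13, 14, 15, 16), so p = 9/27 ≈ 0.333333.
d = −(3/4) ln(1 − 4p/3) = −0.75 ln(1 − 0.444444) = −0.75 ln(0.555556)
  = −0.75 × (-0.587786) = 0.440840 substitutions/site.
Under a molecular clock d = 2μt, so t = d/(2μ) = 0.440840 / (2 × 0.0187) = 11.79 Myr.

11.79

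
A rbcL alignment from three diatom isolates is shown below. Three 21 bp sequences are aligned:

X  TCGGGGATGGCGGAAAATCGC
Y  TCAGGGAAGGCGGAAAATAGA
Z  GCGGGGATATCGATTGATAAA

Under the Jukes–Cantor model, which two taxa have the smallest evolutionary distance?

X–Y: 4/21 differ, p = 0.190, d = 0.220.
X–Z: 10/21 differ, p = 0.476, d = 0.756.
Y–Z: 10/21 differ, p = 0.476, d = 0.756.
The smallest distance is between X and Y.

X and Y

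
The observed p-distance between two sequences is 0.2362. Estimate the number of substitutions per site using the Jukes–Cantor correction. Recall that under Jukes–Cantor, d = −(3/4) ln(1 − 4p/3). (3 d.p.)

d = −(3/4) ln(1 − 4p/3) = −0.75 ln(1 − 0.314933) = −0.75 ln(0.685067)
  = −0.75 × (-0.378239) = 0.283679 substitutions/site.

0.284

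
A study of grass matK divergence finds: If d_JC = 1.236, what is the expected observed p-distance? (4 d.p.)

p = (3/4)(1 − e^(−4d/3)) = 0.75 × (1 − e^(-1.648)) = 0.75 × (1 − 0.192434) = 0.605675.

0.6057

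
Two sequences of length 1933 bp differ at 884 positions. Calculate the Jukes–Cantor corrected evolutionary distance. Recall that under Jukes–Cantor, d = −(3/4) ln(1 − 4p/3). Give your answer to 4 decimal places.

p = 884/1933 ≈ 0.45732.
d = −(3/4) ln(1 − 4p/3) = −0.75 ln(1 − 0.60976) = −0.75 ln(0.39024)
  = −0.75 × (-0.940993) = 0.705745 substitutions/site.

0.7057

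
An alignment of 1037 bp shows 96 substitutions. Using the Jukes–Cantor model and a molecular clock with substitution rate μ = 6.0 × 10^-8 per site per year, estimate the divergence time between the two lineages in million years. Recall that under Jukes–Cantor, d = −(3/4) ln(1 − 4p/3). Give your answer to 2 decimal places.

p = 96/1037 ≈ 0.092575.
d = −(3/4) ln(1 − 4p/3) = −0.75 ln(1 − 0.123433) = −0.75 ln(0.876567)
  = −0.75 × (-0.131742) = 0.098807 substitutions/site.
Under a molecular clock d = 2μt, so t = d/(2μ) = 0.098807 / (2 × 6.0 × 10^-8) = 0.82 million years.

0.82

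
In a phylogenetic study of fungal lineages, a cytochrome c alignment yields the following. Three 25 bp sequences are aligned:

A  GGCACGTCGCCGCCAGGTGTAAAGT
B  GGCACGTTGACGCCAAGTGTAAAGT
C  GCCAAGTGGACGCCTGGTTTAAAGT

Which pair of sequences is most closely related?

A–B: 3/25 differ, p = 0.120, d = 0.131.
A–C: 6/25 differ, p = 0.240, d = 0.289.
B–C: 6/25 differ, p = 0.240, d = 0.289.
The smallest distance is between A and B.

A and B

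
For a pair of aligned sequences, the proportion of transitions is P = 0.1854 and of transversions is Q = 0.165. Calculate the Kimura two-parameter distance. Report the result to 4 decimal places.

0.4838

Under the Kimura two-parameter model, d = −½ ln(1 − 2P − Q) − ¼ ln(1 − 2Q).
1 − 2P − Q = 0.4642, giving −½ ln(0.4642) = 0.383720.
1 − 2Q = 0.67, giving −¼ ln(0.67) = 0.100119.
d = 0.383720 + 0.100119 = 0.483839.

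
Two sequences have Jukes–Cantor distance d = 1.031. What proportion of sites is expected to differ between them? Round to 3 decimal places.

0.560

p = (3/4)(1 − e^(−4d/3)) = 0.75 × (1 − e^(-1.374667)) = 0.75 × (1 − 0.252924) = 0.560307.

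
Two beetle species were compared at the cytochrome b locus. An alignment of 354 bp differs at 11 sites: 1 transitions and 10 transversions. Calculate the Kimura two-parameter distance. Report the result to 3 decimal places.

0.032

P = 1/354 ≈ 0.002825 and Q = 10/354 ≈ 0.028249.
Under the Kimura two-parameter model, d = −½ ln(1 − 2P − Q) − ¼ ln(1 − 2Q).
1 − 2P − Q = 0.966101, giving −½ ln(0.966101) = 0.017243.
1 − 2Q = 0.943502, giving −¼ ln(0.943502) = 0.014539.
d = 0.017243 + 0.014539 = 0.031782.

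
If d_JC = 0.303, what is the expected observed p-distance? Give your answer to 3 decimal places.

p = (3/4)(1 − e^(−4d/3)) = 0.75 × (1 − e^(-0.404)) = 0.75 × (1 − 0.667644) = 0.249267.

0.249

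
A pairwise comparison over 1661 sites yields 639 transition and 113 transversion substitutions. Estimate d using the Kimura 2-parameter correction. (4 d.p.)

0.9449

P = 639/1661 ≈ 0.384708 and Q = 113/1661 ≈ 0.068031.
Under the Kimura two-parameter model, d = −½ ln(1 − 2P − Q) − ¼ ln(1 − 2Q).
1 − 2P − Q = 0.162553, giving −½ ln(0.162553) = 0.908376.
1 − 2Q = 0.863938, giving −¼ ln(0.863938) = 0.036564.
d = 0.908376 + 0.036564 = 0.944940.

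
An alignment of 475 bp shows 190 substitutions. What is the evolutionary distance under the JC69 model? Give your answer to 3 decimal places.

0.572

p = 190/475 = 0.4.
d = −(3/4) ln(1 − 4p/3) = −0.75 ln(1 − 0.533333) = −0.75 ln(0.466667)
  = −0.75 × (-0.762139) = 0.571604 substitutions/site.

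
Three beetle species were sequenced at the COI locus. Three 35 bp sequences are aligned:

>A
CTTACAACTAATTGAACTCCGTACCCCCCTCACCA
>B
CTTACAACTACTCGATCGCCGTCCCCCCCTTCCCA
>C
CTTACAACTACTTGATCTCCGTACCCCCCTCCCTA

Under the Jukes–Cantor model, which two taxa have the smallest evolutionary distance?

A and C

A–B: 7/35 differ, p = 0.200, d = 0.233.
A–C: 4/35 differ, p = 0.114, d = 0.124.
B–C: 5/35 differ, p = 0.143, d = 0.158.
The smallest distance is between A and C.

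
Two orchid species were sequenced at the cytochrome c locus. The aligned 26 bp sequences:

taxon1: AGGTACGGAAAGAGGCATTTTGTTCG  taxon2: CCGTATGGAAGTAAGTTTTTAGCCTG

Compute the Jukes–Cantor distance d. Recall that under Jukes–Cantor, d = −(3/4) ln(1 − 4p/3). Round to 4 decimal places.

0.7166

The sequences differ at 12 of 26 sites, so p = 12/26 ≈ 0.461538.
d = −(3/4) ln(1 − 4p/3) = −0.75 ln(1 − 0.615384) = −0.75 ln(0.384616)
  = −0.75 × (-0.955510) = 0.716633 substitutions/site.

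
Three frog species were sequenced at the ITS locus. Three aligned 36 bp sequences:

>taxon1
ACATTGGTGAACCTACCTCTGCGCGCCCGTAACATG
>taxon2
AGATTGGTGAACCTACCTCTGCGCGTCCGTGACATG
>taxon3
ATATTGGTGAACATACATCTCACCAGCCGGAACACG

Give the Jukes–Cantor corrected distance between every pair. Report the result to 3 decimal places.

d(taxon1,taxon2) = 0.088, d(taxon1,taxon3) = 0.347, d(taxon2,taxon3) = 0.392

taxon1–taxon2: 3/36 sites differ → p ≈ 0.083333, d = −0.75 ln(1 − 0.111111) = 0.088337 ≈ 0.088.
taxon1–taxon3: 10/36 sites differ → p ≈ 0.277778, d = −0.75 ln(1 − 0.370371) = 0.346968 ≈ 0.347.
taxon2–taxon3: 11/36 sites differ → p ≈ 0.305556, d = −0.75 ln(1 − 0.407408) = 0.392437 ≈ 0.392.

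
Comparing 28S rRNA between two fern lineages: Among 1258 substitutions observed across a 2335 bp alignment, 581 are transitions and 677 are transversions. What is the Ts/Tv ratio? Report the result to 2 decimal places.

0.86

R = 581/677 = 0.858197… ≈ 0.86 (to 2 d.p.).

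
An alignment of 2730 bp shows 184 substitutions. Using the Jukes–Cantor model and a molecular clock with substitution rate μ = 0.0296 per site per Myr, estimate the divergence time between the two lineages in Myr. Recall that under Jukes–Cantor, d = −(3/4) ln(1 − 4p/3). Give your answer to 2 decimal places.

1.19

p = 184/2730 ≈ 0.067399.
d = −(3/4) ln(1 − 4p/3) = −0.75 ln(1 − 0.089865) = −0.75 ln(0.910135)
  = −0.75 × (-0.094162) = 0.070622 substitutions/site.
Under a molecular clock d = 2μt, so t = d/(2μ) = 0.070622 / (2 × 0.0296) = 1.19 Myr.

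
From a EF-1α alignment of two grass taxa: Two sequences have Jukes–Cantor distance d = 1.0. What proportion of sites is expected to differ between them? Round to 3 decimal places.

p = (3/4)(1 − e^(−4d/3)) = 0.75 × (1 − e^(-1.333333)) = 0.75 × (1 − 0.263597) = 0.552302.

0.552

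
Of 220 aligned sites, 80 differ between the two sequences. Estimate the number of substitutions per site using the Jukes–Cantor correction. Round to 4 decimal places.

p = 80/220 ≈ 0.363636.
d = −(3/4) ln(1 − 4p/3) = −0.75 ln(1 − 0.484848) = −0.75 ln(0.515152)
  = −0.75 × (-0.663293) = 0.497470 substitutions/site.

0.4975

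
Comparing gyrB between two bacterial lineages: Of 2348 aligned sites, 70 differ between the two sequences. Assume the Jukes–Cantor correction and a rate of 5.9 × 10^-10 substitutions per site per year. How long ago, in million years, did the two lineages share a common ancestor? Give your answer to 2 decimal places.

25.78

p = 70/2348 ≈ 0.029813.
d = −(3/4) ln(1 − 4p/3) = −0.75 ln(1 − 0.039751) = −0.75 ln(0.960249)
  = −0.75 × (-0.040563) = 0.030422 substitutions/site.
Under a molecular clock d = 2μt, so t = d/(2μ) = 0.030422 / (2 × 5.9 × 10^-10) = 25.78 million years.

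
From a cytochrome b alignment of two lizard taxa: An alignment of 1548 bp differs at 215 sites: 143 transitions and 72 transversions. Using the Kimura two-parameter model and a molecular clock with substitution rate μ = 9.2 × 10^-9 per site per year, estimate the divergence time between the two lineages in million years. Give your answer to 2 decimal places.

P = 143/1548 ≈ 0.092377 and Q = 72/1548 ≈ 0.046512.
Under the Kimura two-parameter model, d = −½ ln(1 − 2P − Q) − ¼ ln(1 − 2Q).
1 − 2P − Q = 0.768734, giving −½ ln(0.768734) = 0.131505.
1 − 2Q = 0.906976, giving −¼ ln(0.906976) = 0.024410.
d = 0.131505 + 0.024410 = 0.155915.
Under a molecular clock d = 2μt, so t = d/(2μ) = 0.155915 / (2 × 9.2 × 10^-9) = 8.47 million years.

8.47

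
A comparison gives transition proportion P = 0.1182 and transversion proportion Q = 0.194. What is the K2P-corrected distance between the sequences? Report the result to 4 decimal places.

Under the Kimura two-parameter model, d = −½ ln(1 − 2P − Q) − ¼ ln(1 − 2Q).
1 − 2P − Q = 0.5696, giving −½ ln(0.5696) = 0.281410.
1 − 2Q = 0.612, giving −¼ ln(0.612) = 0.122756.
d = 0.281410 + 0.122756 = 0.404166.

0.4042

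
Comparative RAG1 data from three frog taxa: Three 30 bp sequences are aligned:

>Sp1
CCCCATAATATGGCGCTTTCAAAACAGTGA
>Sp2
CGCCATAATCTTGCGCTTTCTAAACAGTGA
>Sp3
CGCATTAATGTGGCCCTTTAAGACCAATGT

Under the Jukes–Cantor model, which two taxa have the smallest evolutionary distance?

Sp1 and Sp2

Sp1–Sp2: 4/30 differ, p = 0.133, d = 0.147.
Sp1–Sp3: 10/30 differ, p = 0.333, d = 0.441.
Sp2–Sp3: 11/30 differ, p = 0.367, d = 0.503.
The smallest distance is between Sp1 and Sp2.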